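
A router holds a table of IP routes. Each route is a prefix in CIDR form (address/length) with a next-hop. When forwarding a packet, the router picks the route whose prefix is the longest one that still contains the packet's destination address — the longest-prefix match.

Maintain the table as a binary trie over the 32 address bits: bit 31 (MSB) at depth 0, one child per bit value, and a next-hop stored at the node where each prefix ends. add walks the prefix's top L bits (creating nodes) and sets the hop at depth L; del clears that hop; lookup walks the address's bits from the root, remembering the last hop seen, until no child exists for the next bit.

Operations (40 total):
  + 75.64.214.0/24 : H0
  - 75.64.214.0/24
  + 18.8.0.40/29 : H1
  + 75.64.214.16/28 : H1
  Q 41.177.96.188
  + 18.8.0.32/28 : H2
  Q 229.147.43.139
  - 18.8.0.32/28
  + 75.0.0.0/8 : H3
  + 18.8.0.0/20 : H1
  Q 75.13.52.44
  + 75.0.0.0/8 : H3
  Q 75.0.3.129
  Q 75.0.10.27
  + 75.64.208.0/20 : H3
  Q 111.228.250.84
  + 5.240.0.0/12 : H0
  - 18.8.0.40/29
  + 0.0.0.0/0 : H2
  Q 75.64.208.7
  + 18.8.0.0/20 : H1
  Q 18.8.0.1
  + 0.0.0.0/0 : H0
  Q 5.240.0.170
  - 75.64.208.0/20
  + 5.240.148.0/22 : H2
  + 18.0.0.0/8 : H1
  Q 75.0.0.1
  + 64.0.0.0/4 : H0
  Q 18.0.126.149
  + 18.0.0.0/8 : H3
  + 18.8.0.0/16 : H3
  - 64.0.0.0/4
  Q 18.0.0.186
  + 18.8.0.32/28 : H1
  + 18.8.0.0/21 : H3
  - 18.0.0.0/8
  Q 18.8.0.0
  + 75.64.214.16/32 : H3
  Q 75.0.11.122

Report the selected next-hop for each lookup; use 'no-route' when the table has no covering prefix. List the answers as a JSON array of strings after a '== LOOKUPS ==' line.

Process each operation:
  + 75.64.214.0/24 (H0) depth=24
  - 75.64.214.0/24 clear@24
  + 18.8.0.40/29 (H1) depth=29
  + 75.64.214.16/28 (H1) depth=28
  Q 41.177.96.188: descend 00 ; hops seen [∅] ; pick no-route
  + 18.8.0.32/28 (H2) depth=28
  Q 229.147.43.139: descend ε ; hops seen [∅] ; pick no-route
  - 18.8.0.32/28 clear@28
  + 75.0.0.0/8 (H3) depth=8
  + 18.8.0.0/20 (H1) depth=20
  Q 75.13.52.44: descend 010010110 ; hops seen [H3] ; pick H3
  + 75.0.0.0/8 (H3) depth=8
  Q 75.0.3.129: descend 010010110 ; hops seen [H3] ; pick H3
  Q 75.0.10.27: descend 010010110 ; hops seen [H3] ; pick H3
  + 75.64.208.0/20 (H3) depth=20
  Q 111.228.250.84: descend 01 ; hops seen [∅] ; pick no-route
  + 5.240.0.0/12 (H0) depth=12
  - 18.8.0.40/29 clear@29
  + 0.0.0.0/0 (H2) depth=0
  Q 75.64.208.7: descend 010010110100000011010 ; hops seen [H2,H3,H3] ; pick H3
  + 18.8.0.0/20 (H1) depth=20
  Q 18.8.0.1: descend 00010010000010000000000000 ; hops seen [H2,H1] ; pick H1
  + 0.0.0.0/0 (H0) depth=0
  Q 5.240.0.170: descend 000001011111 ; hops seen [H0,H0] ; pick H0
  - 75.64.208.0/20 clear@20
  + 5.240.148.0/22 (H2) depth=22
  + 18.0.0.0/8 (H1) depth=8
  Q 75.0.0.1: descend 010010110 ; hops seen [H0,H3] ; pick H3
  + 64.0.0.0/4 (H0) depth=4
  Q 18.0.126.149: descend 000100100000 ; hops seen [H0,H1] ; pick H1
  + 18.0.0.0/8 (H3) depth=8
  + 18.8.0.0/16 (H3) depth=16
  - 64.0.0.0/4 clear@4
  Q 18.0.0.186: descend 000100100000 ; hops seen [H0,H3] ; pick H3
  + 18.8.0.32/28 (H1) depth=28
  + 18.8.0.0/21 (H3) depth=21
  - 18.0.0.0/8 clear@8
  Q 18.8.0.0: descend 00010010000010000000000000 ; hops seen [H0,H3,H1,H3] ; pick H3
  + 75.64.214.16/32 (H3) depth=32
  Q 75.0.11.122: descend 010010110 ; hops seen [H0,H3] ; pick H3

== LOOKUPS ==
["no-route","no-route","H3","H3","H3","no-route","H3","H1","H0","H3","H1","H3","H3","H3"]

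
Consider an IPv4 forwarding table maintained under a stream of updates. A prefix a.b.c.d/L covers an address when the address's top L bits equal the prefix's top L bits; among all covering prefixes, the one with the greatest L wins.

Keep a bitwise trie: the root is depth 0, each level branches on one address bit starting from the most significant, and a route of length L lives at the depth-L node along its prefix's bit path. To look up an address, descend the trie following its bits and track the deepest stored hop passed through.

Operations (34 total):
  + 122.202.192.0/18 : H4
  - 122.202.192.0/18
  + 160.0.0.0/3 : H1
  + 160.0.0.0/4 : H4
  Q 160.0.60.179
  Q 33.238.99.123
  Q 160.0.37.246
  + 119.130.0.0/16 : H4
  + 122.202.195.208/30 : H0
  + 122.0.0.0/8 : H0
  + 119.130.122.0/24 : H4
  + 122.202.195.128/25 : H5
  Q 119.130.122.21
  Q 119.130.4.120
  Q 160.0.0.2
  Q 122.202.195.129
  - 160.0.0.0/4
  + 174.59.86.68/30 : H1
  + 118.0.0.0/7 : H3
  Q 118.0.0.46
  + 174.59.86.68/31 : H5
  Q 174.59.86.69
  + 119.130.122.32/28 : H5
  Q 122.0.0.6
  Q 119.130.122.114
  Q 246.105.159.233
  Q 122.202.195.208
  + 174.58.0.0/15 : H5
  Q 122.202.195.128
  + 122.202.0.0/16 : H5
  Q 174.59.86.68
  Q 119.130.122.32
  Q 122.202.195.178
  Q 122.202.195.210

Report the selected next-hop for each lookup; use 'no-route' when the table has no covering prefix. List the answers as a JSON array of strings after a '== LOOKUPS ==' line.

Process each operation:
  + 122.202.192.0/18 (H4) depth=18
  - 122.202.192.0/18 clear@18
  + 160.0.0.0/3 (H1) depth=3
  + 160.0.0.0/4 (H4) depth=4
  lookup 160.0.60.179: bits 1010 walk d0:-→d1:-→d2:-→d3:H1→d4:H4 -> H4
  lookup 33.238.99.123: bits 0 walk d0:-→d1:- -> no-route
  lookup 160.0.37.246: bits 1010 walk d0:-→d1:-→d2:-→d3:H1→d4:H4 -> H4
  + 119.130.0.0/16 (H4) depth=16
  + 122.202.195.208/30 (H0) depth=30
  + 122.0.0.0/8 (H0) depth=8
  + 119.130.122.0/24 (H4) depth=24
  + 122.202.195.128/25 (H5) depth=25
  lookup 119.130.122.21: bits 011101111000001001111010 walk d0:-→d1:-→d2:-→d3:-→d4:-→d5:-→d6:-→d7:-→d8:-→d9:-→d10:-→d11:-→d12:-→d13:-→d14:-→d15:-→d16:H4→d17:-→d18:-→d19:-→d20:-→d21:-→d22:-→d23:-→d24:H4 -> H4
  lookup 119.130.4.120: bits 01110111100000100 walk d0:-→d1:-→d2:-→d3:-→d4:-→d5:-→d6:-→d7:-→d8:-→d9:-→d10:-→d11:-→d12:-→d13:-→d14:-→d15:-→d16:H4→d17:- -> H4
  lookup 160.0.0.2: bits 1010 walk d0:-→d1:-→d2:-→d3:H1→d4:H4 -> H4
  lookup 122.202.195.129: bits 0111101011001010110000111 walk d0:-→d1:-→d2:-→d3:-→d4:-→d5:-→d6:-→d7:-→d8:H0→d9:-→d10:-→d11:-→d12:-→d13:-→d14:-→d15:-→d16:-→d17:-→d18:-→d19:-→d20:-→d21:-→d22:-→d23:-→d24:-→d25:H5 -> H5
  - 160.0.0.0/4 clear@4
  + 174.59.86.68/30 (H1) depth=30
  + 118.0.0.0/7 (H3) depth=7
  lookup 118.0.0.46: bits 0111011 walk d0:-→d1:-→d2:-→d3:-→d4:-→d5:-→d6:-→d7:H3 -> H3
  + 174.59.86.68/31 (H5) depth=31
  lookup 174.59.86.69: bits 1010111000111011010101100100010 walk d0:-→d1:-→d2:-→d3:H1→d4:-→d5:-→d6:-→d7:-→d8:-→d9:-→d10:-→d11:-→d12:-→d13:-→d14:-→d15:-→d16:-→d17:-→d18:-→d19:-→d20:-→d21:-→d22:-→d23:-→d24:-→d25:-→d26:-→d27:-→d28:-→d29:-→d30:H1→d31:H5 -> H5
  + 119.130.122.32/28 (H5) depth=28
  lookup 122.0.0.6: bits 01111010 walk d0:-→d1:-→d2:-→d3:-→d4:-→d5:-→d6:-→d7:-→d8:H0 -> H0
  lookup 119.130.122.114: bits 0111011110000010011110100 walk d0:-→d1:-→d2:-→d3:-→d4:-→d5:-→d6:-→d7:H3→d8:-→d9:-→d10:-→d11:-→d12:-→d13:-→d14:-→d15:-→d16:H4→d17:-→d18:-→d19:-→d20:-→d21:-→d22:-→d23:-→d24:H4→d25:- -> H4
  lookup 246.105.159.233: bits 1 walk d0:-→d1:- -> no-route
  lookup 122.202.195.208: bits 011110101100101011000011110100 walk d0:-→d1:-→d2:-→d3:-→d4:-→d5:-→d6:-→d7:-→d8:H0→d9:-→d10:-→d11:-→d12:-→d13:-→d14:-→d15:-→d16:-→d17:-→d18:-→d19:-→d20:-→d21:-→d22:-→d23:-→d24:-→d25:H5→d26:-→d27:-→d28:-→d29:-→d30:H0 -> H0
  + 174.58.0.0/15 (H5) depth=15
  lookup 122.202.195.128: bits 0111101011001010110000111 walk d0:-→d1:-→d2:-→d3:-→d4:-→d5:-→d6:-→d7:-→d8:H0→d9:-→d10:-→d11:-→d12:-→d13:-→d14:-→d15:-→d16:-→d17:-→d18:-→d19:-→d20:-→d21:-→d22:-→d23:-→d24:-→d25:H5 -> H5
  + 122.202.0.0/16 (H5) depth=16
  lookup 174.59.86.68: bits 1010111000111011010101100100010 walk d0:-→d1:-→d2:-→d3:H1→d4:-→d5:-→d6:-→d7:-→d8:-→d9:-→d10:-→d11:-→d12:-→d13:-→d14:-→d15:H5→d16:-→d17:-→d18:-→d19:-→d20:-→d21:-→d22:-→d23:-→d24:-→d25:-→d26:-→d27:-→d28:-→d29:-→d30:H1→d31:H5 -> H5
  lookup 119.130.122.32: bits 0111011110000010011110100010 walk d0:-→d1:-→d2:-→d3:-→d4:-→d5:-→d6:-→d7:H3→d8:-→d9:-→d10:-→d11:-→d12:-→d13:-→d14:-→d15:-→d16:H4→d17:-→d18:-→d19:-→d20:-→d21:-→d22:-→d23:-→d24:H4→d25:-→d26:-→d27:-→d28:H5 -> H5
  lookup 122.202.195.178: bits 0111101011001010110000111 walk d0:-→d1:-→d2:-→d3:-→d4:-→d5:-→d6:-→d7:-→d8:H0→d9:-→d10:-→d11:-→d12:-→d13:-→d14:-→d15:-→d16:H5→d17:-→d18:-→d19:-→d20:-→d21:-→d22:-→d23:-→d24:-→d25:H5 -> H5
  lookup 122.202.195.210: bits 011110101100101011000011110100 walk d0:-→d1:-→d2:-→d3:-→d4:-→d5:-→d6:-→d7:-→d8:H0→d9:-→d10:-→d11:-→d12:-→d13:-→d14:-→d15:-→d16:H5→d17:-→d18:-→d19:-→d20:-→d21:-→d22:-→d23:-→d24:-→d25:H5→d26:-→d27:-→d28:-→d29:-→d30:H0 -> H0

== LOOKUPS ==
["H4","no-route","H4","H4","H4","H4","H5","H3","H5","H0","H4","no-route","H0","H5","H5","H5","H5","H0"]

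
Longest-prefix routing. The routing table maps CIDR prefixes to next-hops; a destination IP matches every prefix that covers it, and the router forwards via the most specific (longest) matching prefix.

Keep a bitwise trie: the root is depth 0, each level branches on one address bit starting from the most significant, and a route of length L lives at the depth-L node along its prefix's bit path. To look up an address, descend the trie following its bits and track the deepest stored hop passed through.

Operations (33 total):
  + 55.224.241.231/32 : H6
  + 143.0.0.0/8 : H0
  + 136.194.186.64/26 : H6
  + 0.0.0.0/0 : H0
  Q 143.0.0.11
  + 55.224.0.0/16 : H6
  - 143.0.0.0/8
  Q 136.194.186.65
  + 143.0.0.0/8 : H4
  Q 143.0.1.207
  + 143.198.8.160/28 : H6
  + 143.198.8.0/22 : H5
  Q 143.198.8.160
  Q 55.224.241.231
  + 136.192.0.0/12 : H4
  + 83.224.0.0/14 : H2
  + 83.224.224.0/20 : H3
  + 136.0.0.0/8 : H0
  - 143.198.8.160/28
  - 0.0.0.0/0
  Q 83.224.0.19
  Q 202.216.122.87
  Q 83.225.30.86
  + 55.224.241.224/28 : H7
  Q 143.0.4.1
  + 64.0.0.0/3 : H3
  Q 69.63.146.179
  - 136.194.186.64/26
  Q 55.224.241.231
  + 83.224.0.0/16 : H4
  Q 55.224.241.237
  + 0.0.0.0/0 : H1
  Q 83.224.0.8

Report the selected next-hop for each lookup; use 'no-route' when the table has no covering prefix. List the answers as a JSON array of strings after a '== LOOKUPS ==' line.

Trace:
  add 55.224.241.231/32 -> H6 at depth 32
  add 143.0.0.0/8 -> H0 at depth 8
  add 136.194.186.64/26 -> H6 at depth 26
  add 0.0.0.0/0 -> H0 at depth 0
  Q 143.0.0.11: descend 10001111 ; hops seen [H0,H0] ; pick H0
  add 55.224.0.0/16 -> H6 at depth 16
  del 143.0.0.0/8 (clear depth 8)
  Q 136.194.186.65: descend 10001000110000101011101001 ; hops seen [H0,H6] ; pick H6
  add 143.0.0.0/8 -> H4 at depth 8
  Q 143.0.1.207: descend 10001111 ; hops seen [H0,H4] ; pick H4
  add 143.198.8.160/28 -> H6 at depth 28
  add 143.198.8.0/22 -> H5 at depth 22
  Q 143.198.8.160: descend 1000111111000110000010001010 ; hops seen [H0,H4,H5,H6] ; pick H6
  Q 55.224.241.231: descend 00110111111000001111000111100111 ; hops seen [H0,H6,H6] ; pick H6
  add 136.192.0.0/12 -> H4 at depth 12
  add 83.224.0.0/14 -> H2 at depth 14
  add 83.224.224.0/20 -> H3 at depth 20
  add 136.0.0.0/8 -> H0 at depth 8
  del 143.198.8.160/28 (clear depth 28)
  del 0.0.0.0/0 (clear depth 0)
  Q 83.224.0.19: descend 0101001111100000 ; hops seen [H2] ; pick H2
  Q 202.216.122.87: descend 1 ; hops seen [∅] ; pick no-route
  Q 83.225.30.86: descend 010100111110000 ; hops seen [H2] ; pick H2
  add 55.224.241.224/28 -> H7 at depth 28
  Q 143.0.4.1: descend 10001111 ; hops seen [H4] ; pick H4
  add 64.0.0.0/3 -> H3 at depth 3
  Q 69.63.146.179: descend 010 ; hops seen [H3] ; pick H3
  del 136.194.186.64/26 (clear depth 26)
  Q 55.224.241.231: descend 00110111111000001111000111100111 ; hops seen [H6,H7,H6] ; pick H6
  add 83.224.0.0/16 -> H4 at depth 16
  Q 55.224.241.237: descend 0011011111100000111100011110 ; hops seen [H6,H7] ; pick H7
  add 0.0.0.0/0 -> H1 at depth 0
  Q 83.224.0.8: descend 0101001111100000 ; hops seen [H1,H3,H2,H4] ; pick H4

== LOOKUPS ==
["H0","H6","H4","H6","H6","H2","no-route","H2","H4","H3","H6","H7","H4"]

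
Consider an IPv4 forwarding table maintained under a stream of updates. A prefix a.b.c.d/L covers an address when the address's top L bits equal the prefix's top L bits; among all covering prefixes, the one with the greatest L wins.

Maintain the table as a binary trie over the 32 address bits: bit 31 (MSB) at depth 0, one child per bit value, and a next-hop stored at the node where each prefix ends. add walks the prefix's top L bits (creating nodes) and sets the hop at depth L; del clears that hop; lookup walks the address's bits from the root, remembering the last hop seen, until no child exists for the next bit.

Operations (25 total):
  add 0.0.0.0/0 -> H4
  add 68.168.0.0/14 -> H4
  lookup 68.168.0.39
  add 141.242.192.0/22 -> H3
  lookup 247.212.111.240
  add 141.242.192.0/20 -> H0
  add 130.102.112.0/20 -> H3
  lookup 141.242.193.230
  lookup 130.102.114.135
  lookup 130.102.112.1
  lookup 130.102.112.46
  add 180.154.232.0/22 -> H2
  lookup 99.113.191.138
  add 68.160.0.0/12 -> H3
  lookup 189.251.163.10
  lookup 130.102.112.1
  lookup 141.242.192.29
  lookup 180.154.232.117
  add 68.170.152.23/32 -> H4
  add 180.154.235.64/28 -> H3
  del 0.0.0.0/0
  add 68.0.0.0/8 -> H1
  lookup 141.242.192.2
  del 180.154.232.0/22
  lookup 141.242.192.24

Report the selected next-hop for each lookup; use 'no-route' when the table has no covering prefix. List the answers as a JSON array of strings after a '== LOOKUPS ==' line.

Trace:
  add 0.0.0.0/0 -> H4 at depth 0
  add 68.168.0.0/14 -> H4 at depth 14
  lookup 68.168.0.39: bits 01000100101010 walk d0:H4→d1:-→d2:-→d3:-→d4:-→d5:-→d6:-→d7:-→d8:-→d9:-→d10:-→d11:-→d12:-→d13:-→d14:H4 -> H4
  add 141.242.192.0/22 -> H3 at depth 22
  lookup 247.212.111.240: bits 1 walk d0:H4→d1:- -> H4
  add 141.242.192.0/20 -> H0 at depth 20
  add 130.102.112.0/20 -> H3 at depth 20
  lookup 141.242.193.230: bits 1000110111110010110000 walk d0:H4→d1:-→d2:-→d3:-→d4:-→d5:-→d6:-→d7:-→d8:-→d9:-→d10:-→d11:-→d12:-→d13:-→d14:-→d15:-→d16:-→d17:-→d18:-→d19:-→d20:H0→d21:-→d22:H3 -> H3
  lookup 130.102.114.135: bits 10000010011001100111 walk d0:H4→d1:-→d2:-→d3:-→d4:-→d5:-→d6:-→d7:-→d8:-→d9:-→d10:-→d11:-→d12:-→d13:-→d14:-→d15:-→d16:-→d17:-→d18:-→d19:-→d20:H3 -> H3
  lookup 130.102.112.1: bits 10000010011001100111 walk d0:H4→d1:-→d2:-→d3:-→d4:-→d5:-→d6:-→d7:-→d8:-→d9:-→d10:-→d11:-→d12:-→d13:-→d14:-→d15:-→d16:-→d17:-→d18:-→d19:-→d20:H3 -> H3
  lookup 130.102.112.46: bits 10000010011001100111 walk d0:H4→d1:-→d2:-→d3:-→d4:-→d5:-→d6:-→d7:-→d8:-→d9:-→d10:-→d11:-→d12:-→d13:-→d14:-→d15:-→d16:-→d17:-→d18:-→d19:-→d20:H3 -> H3
  add 180.154.232.0/22 -> H2 at depth 22
  lookup 99.113.191.138: bits 01 walk d0:H4→d1:-→d2:- -> H4
  add 68.160.0.0/12 -> H3 at depth 12
  lookup 189.251.163.10: bits 1011 walk d0:H4→d1:-→d2:-→d3:-→d4:- -> H4
  lookup 130.102.112.1: bits 10000010011001100111 walk d0:H4→d1:-→d2:-→d3:-→d4:-→d5:-→d6:-→d7:-→d8:-→d9:-→d10:-→d11:-→d12:-→d13:-→d14:-→d15:-→d16:-→d17:-→d18:-→d19:-→d20:H3 -> H3
  lookup 141.242.192.29: bits 1000110111110010110000 walk d0:H4→d1:-→d2:-→d3:-→d4:-→d5:-→d6:-→d7:-→d8:-→d9:-→d10:-→d11:-→d12:-→d13:-→d14:-→d15:-→d16:-→d17:-→d18:-→d19:-→d20:H0→d21:-→d22:H3 -> H3
  lookup 180.154.232.117: bits 1011010010011010111010 walk d0:H4→d1:-→d2:-→d3:-→d4:-→d5:-→d6:-→d7:-→d8:-→d9:-→d10:-→d11:-→d12:-→d13:-→d14:-→d15:-→d16:-→d17:-→d18:-→d19:-→d20:-→d21:-→d22:H2 -> H2
  add 68.170.152.23/32 -> H4 at depth 32
  add 180.154.235.64/28 -> H3 at depth 28
  - 0.0.0.0/0 clear@0
  add 68.0.0.0/8 -> H1 at depth 8
  lookup 141.242.192.2: bits 1000110111110010110000 walk d0:-→d1:-→d2:-→d3:-→d4:-→d5:-→d6:-→d7:-→d8:-→d9:-→d10:-→d11:-→d12:-→d13:-→d14:-→d15:-→d16:-→d17:-→d18:-→d19:-→d20:H0→d21:-→d22:H3 -> H3
  - 180.154.232.0/22 clear@22
  lookup 141.242.192.24: bits 1000110111110010110000 walk d0:-→d1:-→d2:-→d3:-→d4:-→d5:-→d6:-→d7:-→d8:-→d9:-→d10:-→d11:-→d12:-→d13:-→d14:-→d15:-→d16:-→d17:-→d18:-→d19:-→d20:H0→d21:-→d22:H3 -> H3

== LOOKUPS ==
["H4","H4","H3","H3","H3","H3","H4","H4","H3","H3","H2","H3","H3"]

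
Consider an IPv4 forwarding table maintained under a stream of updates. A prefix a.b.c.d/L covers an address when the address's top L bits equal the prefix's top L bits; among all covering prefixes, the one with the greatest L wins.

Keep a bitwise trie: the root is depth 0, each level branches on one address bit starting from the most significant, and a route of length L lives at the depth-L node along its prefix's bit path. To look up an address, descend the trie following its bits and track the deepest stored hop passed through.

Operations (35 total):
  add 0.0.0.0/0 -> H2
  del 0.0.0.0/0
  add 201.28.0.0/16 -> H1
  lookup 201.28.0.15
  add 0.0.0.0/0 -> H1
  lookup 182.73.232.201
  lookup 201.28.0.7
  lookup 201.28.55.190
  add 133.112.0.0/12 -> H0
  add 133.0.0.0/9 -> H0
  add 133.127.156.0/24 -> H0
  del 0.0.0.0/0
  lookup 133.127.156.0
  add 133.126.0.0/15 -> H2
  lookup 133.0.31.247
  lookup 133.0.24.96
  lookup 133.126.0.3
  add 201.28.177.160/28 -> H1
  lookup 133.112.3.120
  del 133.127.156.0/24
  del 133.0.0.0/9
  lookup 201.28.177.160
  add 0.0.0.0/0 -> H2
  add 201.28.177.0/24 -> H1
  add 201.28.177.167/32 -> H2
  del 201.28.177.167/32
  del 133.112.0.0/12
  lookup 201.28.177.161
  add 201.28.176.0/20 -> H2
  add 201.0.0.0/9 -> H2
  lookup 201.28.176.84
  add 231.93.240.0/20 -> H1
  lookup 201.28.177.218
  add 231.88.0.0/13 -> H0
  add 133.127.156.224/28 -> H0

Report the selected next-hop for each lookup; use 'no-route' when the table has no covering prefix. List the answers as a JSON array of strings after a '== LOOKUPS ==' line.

Trace:
  + 0.0.0.0/0 (H2) depth=0
  del 0.0.0.0/0 (clear depth 0)
  + 201.28.0.0/16 (H1) depth=16
  lookup 201.28.0.15: bits 1100100100011100 walk d0:-→d1:-→d2:-→d3:-→d4:-→d5:-→d6:-→d7:-→d8:-→d9:-→d10:-→d11:-→d12:-→d13:-→d14:-→d15:-→d16:H1 -> H1
  + 0.0.0.0/0 (H1) depth=0
  lookup 182.73.232.201: bits 1 walk d0:H1→d1:- -> H1
  lookup 201.28.0.7: bits 1100100100011100 walk d0:H1→d1:-→d2:-→d3:-→d4:-→d5:-→d6:-→d7:-→d8:-→d9:-→d10:-→d11:-→d12:-→d13:-→d14:-→d15:-→d16:H1 -> H1
  lookup 201.28.55.190: bits 1100100100011100 walk d0:H1→d1:-→d2:-→d3:-→d4:-→d5:-→d6:-→d7:-→d8:-→d9:-→d10:-→d11:-→d12:-→d13:-→d14:-→d15:-→d16:H1 -> H1
  + 133.112.0.0/12 (H0) depth=12
  + 133.0.0.0/9 (H0) depth=9
  + 133.127.156.0/24 (H0) depth=24
  del 0.0.0.0/0 (clear depth 0)
  lookup 133.127.156.0: bits 100001010111111110011100 walk d0:-→d1:-→d2:-→d3:-→d4:-→d5:-→d6:-→d7:-→d8:-→d9:H0→d10:-→d11:-→d12:H0→d13:-→d14:-→d15:-→d16:-→d17:-→d18:-→d19:-→d20:-→d21:-→d22:-→d23:-→d24:H0 -> H0
  + 133.126.0.0/15 (H2) depth=15
  lookup 133.0.31.247: bits 100001010 walk d0:-→d1:-→d2:-→d3:-→d4:-→d5:-→d6:-→d7:-→d8:-→d9:H0 -> H0
  lookup 133.0.24.96: bits 100001010 walk d0:-→d1:-→d2:-→d3:-→d4:-→d5:-→d6:-→d7:-→d8:-→d9:H0 -> H0
  lookup 133.126.0.3: bits 100001010111111 walk d0:-→d1:-→d2:-→d3:-→d4:-→d5:-→d6:-→d7:-→d8:-→d9:H0→d10:-→d11:-→d12:H0→d13:-→d14:-→d15:H2 -> H2
  + 201.28.177.160/28 (H1) depth=28
  lookup 133.112.3.120: bits 100001010111 walk d0:-→d1:-→d2:-→d3:-→d4:-→d5:-→d6:-→d7:-→d8:-→d9:H0→d10:-→d11:-→d12:H0 -> H0
  del 133.127.156.0/24 (clear depth 24)
  del 133.0.0.0/9 (clear depth 9)
  lookup 201.28.177.160: bits 1100100100011100101100011010 walk d0:-→d1:-→d2:-→d3:-→d4:-→d5:-→d6:-→d7:-→d8:-→d9:-→d10:-→d11:-→d12:-→d13:-→d14:-→d15:-→d16:H1→d17:-→d18:-→d19:-→d20:-→d21:-→d22:-→d23:-→d24:-→d25:-→d26:-→d27:-→d28:H1 -> H1
  + 0.0.0.0/0 (H2) depth=0
  + 201.28.177.0/24 (H1) depth=24
  + 201.28.177.167/32 (H2) depth=32
  del 201.28.177.167/32 (clear depth 32)
  del 133.112.0.0/12 (clear depth 12)
  lookup 201.28.177.161: bits 11001001000111001011000110100 walk d0:H2→d1:-→d2:-→d3:-→d4:-→d5:-→d6:-→d7:-→d8:-→d9:-→d10:-→d11:-→d12:-→d13:-→d14:-→d15:-→d16:H1→d17:-→d18:-→d19:-→d20:-→d21:-→d22:-→d23:-→d24:H1→d25:-→d26:-→d27:-→d28:H1→d29:- -> H1
  + 201.28.176.0/20 (H2) depth=20
  + 201.0.0.0/9 (H2) depth=9
  lookup 201.28.176.84: bits 11001001000111001011000 walk d0:H2→d1:-→d2:-→d3:-→d4:-→d5:-→d6:-→d7:-→d8:-→d9:H2→d10:-→d11:-→d12:-→d13:-→d14:-→d15:-→d16:H1→d17:-→d18:-→d19:-→d20:H2→d21:-→d22:-→d23:- -> H2
  + 231.93.240.0/20 (H1) depth=20
  lookup 201.28.177.218: bits 1100100100011100101100011 walk d0:H2→d1:-→d2:-→d3:-→d4:-→d5:-→d6:-→d7:-→d8:-→d9:H2→d10:-→d11:-→d12:-→d13:-→d14:-→d15:-→d16:H1→d17:-→d18:-→d19:-→d20:H2→d21:-→d22:-→d23:-→d24:H1→d25:- -> H1
  + 231.88.0.0/13 (H0) depth=13
  + 133.127.156.224/28 (H0) depth=28

== LOOKUPS ==
["H1","H1","H1","H1","H0","H0","H0","H2","H0","H1","H1","H2","H1"]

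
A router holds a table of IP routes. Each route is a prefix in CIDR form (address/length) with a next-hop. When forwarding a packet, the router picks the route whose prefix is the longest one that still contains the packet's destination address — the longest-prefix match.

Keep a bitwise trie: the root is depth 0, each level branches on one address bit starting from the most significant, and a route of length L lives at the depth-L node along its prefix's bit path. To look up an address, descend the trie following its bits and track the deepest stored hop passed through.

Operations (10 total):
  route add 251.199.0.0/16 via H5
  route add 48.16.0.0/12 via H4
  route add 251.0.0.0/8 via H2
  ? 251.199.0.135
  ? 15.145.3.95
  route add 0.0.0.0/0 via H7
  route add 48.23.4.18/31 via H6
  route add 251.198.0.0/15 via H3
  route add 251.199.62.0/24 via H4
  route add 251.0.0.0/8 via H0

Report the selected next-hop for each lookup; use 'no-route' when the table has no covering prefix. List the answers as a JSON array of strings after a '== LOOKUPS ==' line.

Trace:
  + 251.199.0.0/16 (H5) depth=16
  + 48.16.0.0/12 (H4) depth=12
  + 251.0.0.0/8 (H2) depth=8
  ? 251.199.0.135  path d0:-→d1:-→d2:-→d3:-→d4:-→d5:-→d6:-→d7:-→d8:H2→d9:-→d10:-→d11:-→d12:-→d13:-→d14:-→d15:-→d16:H5  best=H5
  ? 15.145.3.95  path d0:-→d1:-→d2:-  best=no-route
  + 0.0.0.0/0 (H7) depth=0
  + 48.23.4.18/31 (H6) depth=31
  + 251.198.0.0/15 (H3) depth=15
  + 251.199.62.0/24 (H4) depth=24
  + 251.0.0.0/8 (H0) depth=8

== LOOKUPS ==
["H5","no-route"]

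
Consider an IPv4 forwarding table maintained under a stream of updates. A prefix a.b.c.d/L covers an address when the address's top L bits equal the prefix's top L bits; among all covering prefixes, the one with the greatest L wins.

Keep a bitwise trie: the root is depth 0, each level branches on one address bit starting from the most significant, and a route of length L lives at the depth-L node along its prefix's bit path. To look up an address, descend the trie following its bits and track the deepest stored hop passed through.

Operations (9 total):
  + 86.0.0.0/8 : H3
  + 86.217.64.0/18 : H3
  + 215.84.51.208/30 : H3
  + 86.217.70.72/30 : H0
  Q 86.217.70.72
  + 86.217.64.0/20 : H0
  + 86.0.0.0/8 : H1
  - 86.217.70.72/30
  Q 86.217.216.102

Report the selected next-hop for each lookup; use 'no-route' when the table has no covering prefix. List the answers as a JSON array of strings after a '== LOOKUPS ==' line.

Process each operation:
  add 86.0.0.0/8 -> H3 at depth 8
  add 86.217.64.0/18 -> H3 at depth 18
  add 215.84.51.208/30 -> H3 at depth 30
  add 86.217.70.72/30 -> H0 at depth 30
  lookup 86.217.70.72: bits 010101101101100101000110010010 walk d0:-→d1:-→d2:-→d3:-→d4:-→d5:-→d6:-→d7:-→d8:H3→d9:-→d10:-→d11:-→d12:-→d13:-→d14:-→d15:-→d16:-→d17:-→d18:H3→d19:-→d20:-→d21:-→d22:-→d23:-→d24:-→d25:-→d26:-→d27:-→d28:-→d29:-→d30:H0 -> H0
  add 86.217.64.0/20 -> H0 at depth 20
  add 86.0.0.0/8 -> H1 at depth 8
  - 86.217.70.72/30 clear@30
  lookup 86.217.216.102: bits 0101011011011001 walk d0:-→d1:-→d2:-→d3:-→d4:-→d5:-→d6:-→d7:-→d8:H1→d9:-→d10:-→d11:-→d12:-→d13:-→d14:-→d15:-→d16:- -> H1

== LOOKUPS ==
["H0","H1"]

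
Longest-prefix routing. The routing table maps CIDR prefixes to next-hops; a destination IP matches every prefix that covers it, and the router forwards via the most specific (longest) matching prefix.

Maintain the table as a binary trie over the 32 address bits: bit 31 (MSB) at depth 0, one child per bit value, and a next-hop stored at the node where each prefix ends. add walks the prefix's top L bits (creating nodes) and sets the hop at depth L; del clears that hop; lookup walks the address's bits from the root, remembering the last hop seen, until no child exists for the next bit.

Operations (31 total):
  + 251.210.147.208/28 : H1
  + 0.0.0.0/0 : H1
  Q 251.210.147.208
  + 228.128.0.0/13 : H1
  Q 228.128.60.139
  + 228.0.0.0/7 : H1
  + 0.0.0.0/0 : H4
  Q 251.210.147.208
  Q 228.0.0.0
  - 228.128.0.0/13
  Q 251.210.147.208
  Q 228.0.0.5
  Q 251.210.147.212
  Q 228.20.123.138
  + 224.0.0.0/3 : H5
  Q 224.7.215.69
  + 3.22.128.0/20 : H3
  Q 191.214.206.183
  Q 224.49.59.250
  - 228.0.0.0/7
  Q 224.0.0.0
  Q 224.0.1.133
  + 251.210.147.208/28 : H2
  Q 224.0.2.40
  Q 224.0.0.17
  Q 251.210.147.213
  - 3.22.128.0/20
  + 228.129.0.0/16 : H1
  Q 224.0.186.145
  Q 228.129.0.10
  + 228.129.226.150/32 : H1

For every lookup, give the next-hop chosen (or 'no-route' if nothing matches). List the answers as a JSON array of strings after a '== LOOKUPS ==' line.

Process each operation:
  add 251.210.147.208/28 -> H1 at depth 28
  add 0.0.0.0/0 -> H1 at depth 0
  Q 251.210.147.208: descend 1111101111010010100100111101 ; hops seen [H1,H1] ; pick H1
  add 228.128.0.0/13 -> H1 at depth 13
  Q 228.128.60.139: descend 1110010010000 ; hops seen [H1,H1] ; pick H1
  add 228.0.0.0/7 -> H1 at depth 7
  add 0.0.0.0/0 -> H4 at depth 0
  Q 251.210.147.208: descend 1111101111010010100100111101 ; hops seen [H4,H1] ; pick H1
  Q 228.0.0.0: descend 11100100 ; hops seen [H4,H1] ; pick H1
  del 228.128.0.0/13 (clear depth 13)
  Q 251.210.147.208: descend 1111101111010010100100111101 ; hops seen [H4,H1] ; pick H1
  Q 228.0.0.5: descend 11100100 ; hops seen [H4,H1] ; pick H1
  Q 251.210.147.212: descend 1111101111010010100100111101 ; hops seen [H4,H1] ; pick H1
  Q 228.20.123.138: descend 11100100 ; hops seen [H4,H1] ; pick H1
  add 224.0.0.0/3 -> H5 at depth 3
  Q 224.7.215.69: descend 11100 ; hops seen [H4,H5] ; pick H5
  add 3.22.128.0/20 -> H3 at depth 20
  Q 191.214.206.183: descend 1 ; hops seen [H4] ; pick H4
  Q 224.49.59.250: descend 11100 ; hops seen [H4,H5] ; pick H5
  del 228.0.0.0/7 (clear depth 7)
  Q 224.0.0.0: descend 11100 ; hops seen [H4,H5] ; pick H5
  Q 224.0.1.133: descend 11100 ; hops seen [H4,H5] ; pick H5
  add 251.210.147.208/28 -> H2 at depth 28
  Q 224.0.2.40: descend 11100 ; hops seen [H4,H5] ; pick H5
  Q 224.0.0.17: descend 11100 ; hops seen [H4,H5] ; pick H5
  Q 251.210.147.213: descend 1111101111010010100100111101 ; hops seen [H4,H5,H2] ; pick H2
  del 3.22.128.0/20 (clear depth 20)
  add 228.129.0.0/16 -> H1 at depth 16
  Q 224.0.186.145: descend 11100 ; hops seen [H4,H5] ; pick H5
  Q 228.129.0.10: descend 1110010010000001 ; hops seen [H4,H5,H1] ; pick H1
  add 228.129.226.150/32 -> H1 at depth 32

== LOOKUPS ==
["H1","H1","H1","H1","H1","H1","H1","H1","H5","H4","H5","H5","H5","H5","H5","H2","H5","H1"]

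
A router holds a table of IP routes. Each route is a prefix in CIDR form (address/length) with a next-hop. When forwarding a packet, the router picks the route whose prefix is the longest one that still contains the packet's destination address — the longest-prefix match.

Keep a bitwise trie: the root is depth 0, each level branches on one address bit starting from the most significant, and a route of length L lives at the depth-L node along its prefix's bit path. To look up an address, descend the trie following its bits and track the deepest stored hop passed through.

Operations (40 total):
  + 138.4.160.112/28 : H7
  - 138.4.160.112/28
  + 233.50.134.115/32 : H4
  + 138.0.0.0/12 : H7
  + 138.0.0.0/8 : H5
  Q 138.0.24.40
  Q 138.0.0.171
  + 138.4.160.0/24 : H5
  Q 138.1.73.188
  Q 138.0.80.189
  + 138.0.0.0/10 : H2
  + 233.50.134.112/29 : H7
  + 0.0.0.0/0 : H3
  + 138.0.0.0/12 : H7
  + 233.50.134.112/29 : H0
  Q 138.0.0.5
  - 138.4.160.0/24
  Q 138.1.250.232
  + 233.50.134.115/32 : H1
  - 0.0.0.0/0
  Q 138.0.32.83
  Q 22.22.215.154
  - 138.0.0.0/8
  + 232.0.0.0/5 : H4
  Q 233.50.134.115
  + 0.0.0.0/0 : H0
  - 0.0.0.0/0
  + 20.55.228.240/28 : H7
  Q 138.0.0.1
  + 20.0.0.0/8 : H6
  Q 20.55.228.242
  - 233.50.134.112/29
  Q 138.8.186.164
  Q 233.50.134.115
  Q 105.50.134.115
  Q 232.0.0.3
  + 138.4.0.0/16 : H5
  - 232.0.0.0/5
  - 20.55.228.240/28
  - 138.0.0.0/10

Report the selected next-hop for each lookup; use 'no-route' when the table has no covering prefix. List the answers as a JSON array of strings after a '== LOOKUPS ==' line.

Process each operation:
  add 138.4.160.112/28 -> H7 at depth 28
  del 138.4.160.112/28 (clear depth 28)
  add 233.50.134.115/32 -> H4 at depth 32
  add 138.0.0.0/12 -> H7 at depth 12
  add 138.0.0.0/8 -> H5 at depth 8
  Q 138.0.24.40: descend 1000101000000 ; hops seen [H5,H7] ; pick H7
  Q 138.0.0.171: descend 1000101000000 ; hops seen [H5,H7] ; pick H7
  add 138.4.160.0/24 -> H5 at depth 24
  Q 138.1.73.188: descend 1000101000000 ; hops seen [H5,H7] ; pick H7
  Q 138.0.80.189: descend 1000101000000 ; hops seen [H5,H7] ; pick H7
  add 138.0.0.0/10 -> H2 at depth 10
  add 233.50.134.112/29 -> H7 at depth 29
  add 0.0.0.0/0 -> H3 at depth 0
  add 138.0.0.0/12 -> H7 at depth 12
  add 233.50.134.112/29 -> H0 at depth 29
  Q 138.0.0.5: descend 1000101000000 ; hops seen [H3,H5,H2,H7] ; pick H7
  del 138.4.160.0/24 (clear depth 24)
  Q 138.1.250.232: descend 1000101000000 ; hops seen [H3,H5,H2,H7] ; pick H7
  add 233.50.134.115/32 -> H1 at depth 32
  del 0.0.0.0/0 (clear depth 0)
  Q 138.0.32.83: descend 1000101000000 ; hops seen [H5,H2,H7] ; pick H7
  Q 22.22.215.154: descend ε ; hops seen [∅] ; pick no-route
  del 138.0.0.0/8 (clear depth 8)
  add 232.0.0.0/5 -> H4 at depth 5
  Q 233.50.134.115: descend 11101001001100101000011001110011 ; hops seen [H4,H0,H1] ; pick H1
  add 0.0.0.0/0 -> H0 at depth 0
  del 0.0.0.0/0 (clear depth 0)
  add 20.55.228.240/28 -> H7 at depth 28
  Q 138.0.0.1: descend 1000101000000 ; hops seen [H2,H7] ; pick H7
  add 20.0.0.0/8 -> H6 at depth 8
  Q 20.55.228.242: descend 0001010000110111111001001111 ; hops seen [H6,H7] ; pick H7
  del 233.50.134.112/29 (clear depth 29)
  Q 138.8.186.164: descend 100010100000 ; hops seen [H2,H7] ; pick H7
  Q 233.50.134.115: descend 11101001001100101000011001110011 ; hops seen [H4,H1] ; pick H1
  Q 105.50.134.115: descend 0 ; hops seen [∅] ; pick no-route
  Q 232.0.0.3: descend 1110100 ; hops seen [H4] ; pick H4
  add 138.4.0.0/16 -> H5 at depth 16
  del 232.0.0.0/5 (clear depth 5)
  del 20.55.228.240/28 (clear depth 28)
  del 138.0.0.0/10 (clear depth 10)

== LOOKUPS ==
["H7","H7","H7","H7","H7","H7","H7","no-route","H1","H7","H7","H7","H1","no-route","H4"]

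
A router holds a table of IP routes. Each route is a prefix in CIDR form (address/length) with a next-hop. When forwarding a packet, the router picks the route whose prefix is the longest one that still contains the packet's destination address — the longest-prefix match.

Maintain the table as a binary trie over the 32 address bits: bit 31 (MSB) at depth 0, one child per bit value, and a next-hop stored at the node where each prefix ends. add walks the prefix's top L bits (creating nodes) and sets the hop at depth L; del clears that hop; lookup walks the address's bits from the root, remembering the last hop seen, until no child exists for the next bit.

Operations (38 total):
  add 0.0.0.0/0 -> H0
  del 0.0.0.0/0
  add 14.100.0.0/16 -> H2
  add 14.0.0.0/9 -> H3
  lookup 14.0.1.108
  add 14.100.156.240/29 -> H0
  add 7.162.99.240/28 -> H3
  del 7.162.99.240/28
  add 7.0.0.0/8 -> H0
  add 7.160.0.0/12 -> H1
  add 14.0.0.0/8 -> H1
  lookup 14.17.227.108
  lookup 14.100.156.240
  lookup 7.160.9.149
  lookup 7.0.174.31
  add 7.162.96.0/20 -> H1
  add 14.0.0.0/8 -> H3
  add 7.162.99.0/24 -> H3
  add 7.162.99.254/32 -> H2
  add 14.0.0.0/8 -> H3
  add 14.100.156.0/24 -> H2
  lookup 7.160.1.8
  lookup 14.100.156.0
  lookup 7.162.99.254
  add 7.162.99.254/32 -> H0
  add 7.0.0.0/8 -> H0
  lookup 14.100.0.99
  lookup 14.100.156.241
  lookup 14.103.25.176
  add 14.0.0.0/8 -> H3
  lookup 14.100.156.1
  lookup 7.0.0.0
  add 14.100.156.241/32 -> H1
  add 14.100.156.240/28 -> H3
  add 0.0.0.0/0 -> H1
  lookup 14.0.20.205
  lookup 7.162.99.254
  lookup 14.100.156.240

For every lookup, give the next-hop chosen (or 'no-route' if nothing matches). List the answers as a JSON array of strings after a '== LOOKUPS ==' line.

Apply in order:
  add 0.0.0.0/0 -> H0 at depth 0
  del 0.0.0.0/0 (clear depth 0)
  add 14.100.0.0/16 -> H2 at depth 16
  add 14.0.0.0/9 -> H3 at depth 9
  Q 14.0.1.108: descend 000011100 ; hops seen [H3] ; pick H3
  add 14.100.156.240/29 -> H0 at depth 29
  add 7.162.99.240/28 -> H3 at depth 28
  del 7.162.99.240/28 (clear depth 28)
  add 7.0.0.0/8 -> H0 at depth 8
  add 7.160.0.0/12 -> H1 at depth 12
  add 14.0.0.0/8 -> H1 at depth 8
  Q 14.17.227.108: descend 000011100 ; hops seen [H1,H3] ; pick H3
  Q 14.100.156.240: descend 00001110011001001001110011110 ; hops seen [H1,H3,H2,H0] ; pick H0
  Q 7.160.9.149: descend 00000111101000 ; hops seen [H0,H1] ; pick H1
  Q 7.0.174.31: descend 00000111 ; hops seen [H0] ; pick H0
  add 7.162.96.0/20 -> H1 at depth 20
  add 14.0.0.0/8 -> H3 at depth 8
  add 7.162.99.0/24 -> H3 at depth 24
  add 7.162.99.254/32 -> H2 at depth 32
  add 14.0.0.0/8 -> H3 at depth 8
  add 14.100.156.0/24 -> H2 at depth 24
  Q 7.160.1.8: descend 00000111101000 ; hops seen [H0,H1] ; pick H1
  Q 14.100.156.0: descend 000011100110010010011100 ; hops seen [H3,H3,H2,H2] ; pick H2
  Q 7.162.99.254: descend 00000111101000100110001111111110 ; hops seen [H0,H1,H1,H3,H2] ; pick H2
  add 7.162.99.254/32 -> H0 at depth 32
  add 7.0.0.0/8 -> H0 at depth 8
  Q 14.100.0.99: descend 0000111001100100 ; hops seen [H3,H3,H2] ; pick H2
  Q 14.100.156.241: descend 00001110011001001001110011110 ; hops seen [H3,H3,H2,H2,H0] ; pick H0
  Q 14.103.25.176: descend 00001110011001 ; hops seen [H3,H3] ; pick H3
  add 14.0.0.0/8 -> H3 at depth 8
  Q 14.100.156.1: descend 000011100110010010011100 ; hops seen [H3,H3,H2,H2] ; pick H2
  Q 7.0.0.0: descend 00000111 ; hops seen [H0] ; pick H0
  add 14.100.156.241/32 -> H1 at depth 32
  add 14.100.156.240/28 -> H3 at depth 28
  add 0.0.0.0/0 -> H1 at depth 0
  Q 14.0.20.205: descend 000011100 ; hops seen [H1,H3,H3] ; pick H3
  Q 7.162.99.254: descend 00000111101000100110001111111110 ; hops seen [H1,H0,H1,H1,H3,H0] ; pick H0
  Q 14.100.156.240: descend 0000111001100100100111001111000 ; hops seen [H1,H3,H3,H2,H2,H3,H0] ; pick H0

== LOOKUPS ==
["H3","H3","H0","H1","H0","H1","H2","H2","H2","H0","H3","H2","H0","H3","H0","H0"]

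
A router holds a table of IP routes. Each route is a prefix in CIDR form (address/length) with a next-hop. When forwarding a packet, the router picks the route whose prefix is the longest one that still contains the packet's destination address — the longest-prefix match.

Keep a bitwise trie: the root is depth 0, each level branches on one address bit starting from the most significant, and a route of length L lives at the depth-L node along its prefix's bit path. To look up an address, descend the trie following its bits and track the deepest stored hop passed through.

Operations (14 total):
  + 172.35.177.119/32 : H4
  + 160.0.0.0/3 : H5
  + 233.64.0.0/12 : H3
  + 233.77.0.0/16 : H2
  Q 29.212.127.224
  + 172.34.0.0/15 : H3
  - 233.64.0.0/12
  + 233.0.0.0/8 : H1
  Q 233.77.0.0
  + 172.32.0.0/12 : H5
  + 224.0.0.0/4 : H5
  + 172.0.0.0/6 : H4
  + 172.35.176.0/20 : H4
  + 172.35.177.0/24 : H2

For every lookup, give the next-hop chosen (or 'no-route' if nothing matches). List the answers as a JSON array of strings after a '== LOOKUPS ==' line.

Apply in order:
  + 172.35.177.119/32 (H4) depth=32
  + 160.0.0.0/3 (H5) depth=3
  + 233.64.0.0/12 (H3) depth=12
  + 233.77.0.0/16 (H2) depth=16
  Q 29.212.127.224: descend ε ; hops seen [∅] ; pick no-route
  + 172.34.0.0/15 (H3) depth=15
  del 233.64.0.0/12 (clear depth 12)
  + 233.0.0.0/8 (H1) depth=8
  Q 233.77.0.0: descend 1110100101001101 ; hops seen [H1,H2] ; pick H2
  + 172.32.0.0/12 (H5) depth=12
  + 224.0.0.0/4 (H5) depth=4
  + 172.0.0.0/6 (H4) depth=6
  + 172.35.176.0/20 (H4) depth=20
  + 172.35.177.0/24 (H2) depth=24

== LOOKUPS ==
["no-route","H2"]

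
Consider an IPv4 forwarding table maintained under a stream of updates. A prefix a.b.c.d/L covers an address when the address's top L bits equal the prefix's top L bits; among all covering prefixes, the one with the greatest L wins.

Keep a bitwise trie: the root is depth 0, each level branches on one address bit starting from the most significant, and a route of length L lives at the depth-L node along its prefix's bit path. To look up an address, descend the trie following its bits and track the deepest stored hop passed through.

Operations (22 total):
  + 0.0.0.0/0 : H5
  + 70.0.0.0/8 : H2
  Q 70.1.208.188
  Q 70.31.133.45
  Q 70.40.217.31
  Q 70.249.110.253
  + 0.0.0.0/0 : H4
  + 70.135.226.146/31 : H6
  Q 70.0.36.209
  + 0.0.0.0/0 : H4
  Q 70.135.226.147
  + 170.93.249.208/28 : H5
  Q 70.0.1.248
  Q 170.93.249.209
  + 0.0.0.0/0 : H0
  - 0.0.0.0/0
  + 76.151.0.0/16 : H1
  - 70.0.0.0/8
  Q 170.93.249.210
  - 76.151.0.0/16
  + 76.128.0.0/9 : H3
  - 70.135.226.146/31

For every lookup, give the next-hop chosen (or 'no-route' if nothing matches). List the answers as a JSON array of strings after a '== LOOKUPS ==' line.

Process each operation:
  + 0.0.0.0/0 (H5) depth=0
  + 70.0.0.0/8 (H2) depth=8
  lookup 70.1.208.188: bits 01000110 walk d0:H5→d1:-→d2:-→d3:-→d4:-→d5:-→d6:-→d7:-→d8:H2 -> H2
  lookup 70.31.133.45: bits 01000110 walk d0:H5→d1:-→d2:-→d3:-→d4:-→d5:-→d6:-→d7:-→d8:H2 -> H2
  lookup 70.40.217.31: bits 01000110 walk d0:H5→d1:-→d2:-→d3:-→d4:-→d5:-→d6:-→d7:-→d8:H2 -> H2
  lookup 70.249.110.253: bits 01000110 walk d0:H5→d1:-→d2:-→d3:-→d4:-→d5:-→d6:-→d7:-→d8:H2 -> H2
  + 0.0.0.0/0 (H4) depth=0
  + 70.135.226.146/31 (H6) depth=31
  lookup 70.0.36.209: bits 01000110 walk d0:H4→d1:-→d2:-→d3:-→d4:-→d5:-→d6:-→d7:-→d8:H2 -> H2
  + 0.0.0.0/0 (H4) depth=0
  lookup 70.135.226.147: bits 0100011010000111111000101001001 walk d0:H4→d1:-→d2:-→d3:-→d4:-→d5:-→d6:-→d7:-→d8:H2→d9:-→d10:-→d11:-→d12:-→d13:-→d14:-→d15:-→d16:-→d17:-→d18:-→d19:-→d20:-→d21:-→d22:-→d23:-→d24:-→d25:-→d26:-→d27:-→d28:-→d29:-→d30:-→d31:H6 -> H6
  + 170.93.249.208/28 (H5) depth=28
  lookup 70.0.1.248: bits 01000110 walk d0:H4→d1:-→d2:-→d3:-→d4:-→d5:-→d6:-→d7:-→d8:H2 -> H2
  lookup 170.93.249.209: bits 1010101001011101111110011101 walk d0:H4→d1:-→d2:-→d3:-→d4:-→d5:-→d6:-→d7:-→d8:-→d9:-→d10:-→d11:-→d12:-→d13:-→d14:-→d15:-→d16:-→d17:-→d18:-→d19:-→d20:-→d21:-→d22:-→d23:-→d24:-→d25:-→d26:-→d27:-→d28:H5 -> H5
  + 0.0.0.0/0 (H0) depth=0
  del 0.0.0.0/0 (clear depth 0)
  + 76.151.0.0/16 (H1) depth=16
  del 70.0.0.0/8 (clear depth 8)
  lookup 170.93.249.210: bits 1010101001011101111110011101 walk d0:-→d1:-→d2:-→d3:-→d4:-→d5:-→d6:-→d7:-→d8:-→d9:-→d10:-→d11:-→d12:-→d13:-→d14:-→d15:-→d16:-→d17:-→d18:-→d19:-→d20:-→d21:-→d22:-→d23:-→d24:-→d25:-→d26:-→d27:-→d28:H5 -> H5
  del 76.151.0.0/16 (clear depth 16)
  + 76.128.0.0/9 (H3) depth=9
  del 70.135.226.146/31 (clear depth 31)

== LOOKUPS ==
["H2","H2","H2","H2","H2","H6","H2","H5","H5"]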